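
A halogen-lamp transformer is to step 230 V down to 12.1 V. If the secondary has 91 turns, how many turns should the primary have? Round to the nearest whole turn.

N_p = 1730 turns

N_p/N_s = V_p/V_s, so N_p = 91 × 230/12.1 = 1729.8 ≈ 1730 turns.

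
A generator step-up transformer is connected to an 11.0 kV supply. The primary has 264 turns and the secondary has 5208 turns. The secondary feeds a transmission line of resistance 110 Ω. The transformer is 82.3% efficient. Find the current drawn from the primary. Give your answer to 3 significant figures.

V_s = 11000 × 5208/264 = 217000 V.
I_s = V_s/R = 217000/110 = 1972.7 A.
P_out = V_s I_s = 217000 × 1972.7 = 4.2808×10^8 W.
P_in = P_out/η = 4.2808×10^8/0.823 = 5.2015×10^8 W.
I_p = P_in/V_p = 5.2015×10^8/11000 = 47300 A.

I_p ≈ 47300 A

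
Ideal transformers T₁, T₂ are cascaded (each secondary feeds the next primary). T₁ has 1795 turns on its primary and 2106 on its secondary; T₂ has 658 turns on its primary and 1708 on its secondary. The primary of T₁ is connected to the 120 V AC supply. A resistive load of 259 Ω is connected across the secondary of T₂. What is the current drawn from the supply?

Secondary of T₁: V = 120.00 × 2106/1795 = 140.79 V.
Secondary of T₂: V = 140.79 × 1708/658 = 365.46 V.
I_load = 365.46/259 = 1.4110 A, so P_out = 365.46 × 1.4110 = 515.67 W.
All ideal ⇒ P_in = P_out, so I_supply = 515.67/120 = 4.30 A.

I_supply ≈ 4.30 A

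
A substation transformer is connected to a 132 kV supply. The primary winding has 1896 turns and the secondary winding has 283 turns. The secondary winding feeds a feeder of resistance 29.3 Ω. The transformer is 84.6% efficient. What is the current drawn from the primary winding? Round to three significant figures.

V_s = 132000 × 283/1896 = 19703 V.
I_s = V_s/R = 19703/29.3 = 672.44 A.
P_out = V_s I_s = 19703 × 672.44 = 1.3249×10^7 W.
P_in = P_out/η = 1.3249×10^7/0.846 = 1.5661×10^7 W.
I_p = P_in/V_p = 1.5661×10^7/132000 = 119 A.

I_p ≈ 119 A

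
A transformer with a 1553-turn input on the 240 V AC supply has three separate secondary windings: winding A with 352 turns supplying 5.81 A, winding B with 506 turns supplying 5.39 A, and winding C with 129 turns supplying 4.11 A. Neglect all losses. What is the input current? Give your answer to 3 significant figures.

V_A = 240 × 352/1553 = 54.398 V; V_B = 240 × 506/1553 = 78.197 V; V_C = 240 × 129/1553 = 19.936 V.
P_out = V_A I_A + V_B I_B + V_C I_C = 54.398×5.81 + 78.197×5.39 + 19.936×4.11 = 316.05 + 421.48 + 81.935 = 819.47 W.
Ideal ⇒ P_in = P_out, so I_in = P_out/V_in = 819.47/240 = 3.41 A.

I_in ≈ 3.41 A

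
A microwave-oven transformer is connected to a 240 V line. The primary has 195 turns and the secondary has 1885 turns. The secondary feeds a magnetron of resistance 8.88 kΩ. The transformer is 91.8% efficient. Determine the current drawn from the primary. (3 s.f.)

V_s = 240 × 1885/195 = 2320.0 V.
I_s = V_s/R = 2320.0/8880 = 0.26126 A.
P_out = V_s I_s = 2320.0 × 0.26126 = 606.13 W.
P_in = P_out/η = 606.13/0.918 = 660.27 W.
I_p = P_in/V_p = 660.27/240 = 2.75 A.

I_p ≈ 2.75 A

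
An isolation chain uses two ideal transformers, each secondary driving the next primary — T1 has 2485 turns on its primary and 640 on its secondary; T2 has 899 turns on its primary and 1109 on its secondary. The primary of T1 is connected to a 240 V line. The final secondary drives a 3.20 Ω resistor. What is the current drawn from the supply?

Secondary of T1: V = 240.00 × 640/2485 = 61.811 V.
Secondary of T2: V = 61.811 × 1109/899 = 76.249 V.
I_load = 76.249/3.20 = 23.828 A, so P_out = 76.249 × 23.828 = 1816.9 W.
All ideal ⇒ P_in = P_out, so I_supply = 1816.9/240 = 7.57 A.

I_supply ≈ 7.57 A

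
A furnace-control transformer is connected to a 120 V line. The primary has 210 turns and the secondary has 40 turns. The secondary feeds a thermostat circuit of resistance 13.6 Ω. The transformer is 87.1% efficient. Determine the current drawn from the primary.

V_s = 120 × 40/210 = 22.857 V.
I_s = V_s/R = 22.857/13.6 = 1.6807 A.
P_out = V_s I_s = 22.857 × 1.6807 = 38.415 W.
P_in = P_out/η = 38.415/0.871 = 44.105 W.
I_p = P_in/V_p = 44.105/120 = 0.368 A.

I_p ≈ 0.368 A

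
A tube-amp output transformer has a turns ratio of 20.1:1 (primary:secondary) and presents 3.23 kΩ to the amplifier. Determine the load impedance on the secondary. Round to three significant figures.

Z_s = Z_p/(N_p/N_s)² = 3230/20.1² = 7.99 Ω.

Z_s ≈ 7.99 Ω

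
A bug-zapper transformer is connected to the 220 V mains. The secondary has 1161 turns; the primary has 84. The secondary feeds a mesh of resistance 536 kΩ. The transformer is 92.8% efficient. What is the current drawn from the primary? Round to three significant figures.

V_s = 220 × 1161/84 = 3040.7 V.
I_s = V_s/R = 3040.7/536000 = 0.0056730 A.
P_out = V_s I_s = 3040.7 × 0.0056730 = 17.250 W.
P_in = P_out/η = 17.250/0.928 = 18.588 W.
I_p = P_in/V_p = 18.588/220 = 0.0845 A.

I_p ≈ 0.0845 A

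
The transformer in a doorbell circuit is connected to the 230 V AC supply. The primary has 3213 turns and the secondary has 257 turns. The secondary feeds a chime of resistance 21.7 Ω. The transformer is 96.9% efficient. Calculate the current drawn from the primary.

I_p ≈ 0.0700 A

V_s = 230 × 257/3213 = 18.397 V.
I_s = V_s/R = 18.397/21.7 = 0.84779 A.
P_out = V_s I_s = 18.397 × 0.84779 = 15.597 W.
P_in = P_out/η = 15.597/0.969 = 16.096 W.
I_p = P_in/V_p = 16.096/230 = 0.0700 A.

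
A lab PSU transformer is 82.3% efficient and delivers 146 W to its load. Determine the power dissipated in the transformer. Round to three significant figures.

P_in = P_out/η = 146/0.823 = 177.400 W.
P_loss = P_in − P_out = 177.400 − 146 = 31.4 W.

P_loss ≈ 31.4 W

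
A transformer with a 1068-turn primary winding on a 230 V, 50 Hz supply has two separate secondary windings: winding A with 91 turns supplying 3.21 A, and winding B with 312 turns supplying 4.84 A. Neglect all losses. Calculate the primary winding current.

V_A = 230 × 91/1068 = 19.597 V; V_B = 230 × 312/1068 = 67.191 V.
P_out = V_A I_A + V_B I_B = 19.597×3.21 + 67.191×4.84 = 62.908 + 325.20 = 388.11 W.
Ideal ⇒ P_in = P_out, so I_p = P_out/V_p = 388.11/230 = 1.69 A.

I_p ≈ 1.69 A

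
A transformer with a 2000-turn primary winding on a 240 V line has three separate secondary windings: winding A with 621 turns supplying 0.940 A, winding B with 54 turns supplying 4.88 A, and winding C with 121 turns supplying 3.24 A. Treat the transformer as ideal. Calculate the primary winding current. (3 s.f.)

I_p ≈ 0.620 A

V_A = 240 × 621/2000 = 74.520 V; V_B = 240 × 54/2000 = 6.4800 V; V_C = 240 × 121/2000 = 14.520 V.
P_out = V_A I_A + V_B I_B + V_C I_C = 74.520×0.940 + 6.4800×4.88 + 14.520×3.24 = 70.049 + 31.622 + 47.045 = 148.72 W.
Ideal ⇒ P_in = P_out, so I_p = P_out/V_p = 148.72/240 = 0.620 A.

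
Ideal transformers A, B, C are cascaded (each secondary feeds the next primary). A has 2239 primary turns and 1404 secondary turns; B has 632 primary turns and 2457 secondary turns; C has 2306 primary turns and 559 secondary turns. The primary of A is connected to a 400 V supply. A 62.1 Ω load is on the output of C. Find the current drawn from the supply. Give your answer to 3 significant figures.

I_supply ≈ 2.25 A

Secondary of A: V = 400.00 × 1404/2239 = 250.83 V.
Secondary of B: V = 250.83 × 2457/632 = 975.13 V.
Secondary of C: V = 975.13 × 559/2306 = 236.38 V.
I_load = 236.38/62.1 = 3.8065 A, so P_out = 236.38 × 3.8065 = 899.78 W.
All ideal ⇒ P_in = P_out, so I_supply = 899.78/400 = 2.25 A.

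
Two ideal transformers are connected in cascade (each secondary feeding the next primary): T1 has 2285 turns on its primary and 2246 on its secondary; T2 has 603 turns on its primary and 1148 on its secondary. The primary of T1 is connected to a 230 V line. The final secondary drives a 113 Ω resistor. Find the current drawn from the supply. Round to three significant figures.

After T1: V = 230.00 × 2246/2285 = 226.07 V.
After T2: V = 226.07 × 1148/603 = 430.40 V.
I_load = 430.40/113 = 3.8089 A, so P_out = 430.40 × 3.8089 = 1639.4 W.
All ideal ⇒ P_in = P_out, so I_supply = 1639.4/230 = 7.13 A.

I_supply ≈ 7.13 A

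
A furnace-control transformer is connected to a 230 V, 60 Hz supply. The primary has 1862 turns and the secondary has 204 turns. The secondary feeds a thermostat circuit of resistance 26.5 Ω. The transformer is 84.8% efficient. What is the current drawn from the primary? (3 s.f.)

I_p ≈ 0.123 A

V_s = 230 × 204/1862 = 25.199 V.
I_s = V_s/R = 25.199/26.5 = 0.95089 A.
P_out = V_s I_s = 25.199 × 0.95089 = 23.961 W.
P_in = P_out/η = 23.961/0.848 = 28.256 W.
I_p = P_in/V_p = 28.256/230 = 0.123 A.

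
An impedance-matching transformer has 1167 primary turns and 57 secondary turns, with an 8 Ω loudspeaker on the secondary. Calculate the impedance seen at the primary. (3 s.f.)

Z_p = (N_p/N_s)² × Z_s = (1167/57)² × 8 = 3350 Ω.

Z_p ≈ 3350 Ω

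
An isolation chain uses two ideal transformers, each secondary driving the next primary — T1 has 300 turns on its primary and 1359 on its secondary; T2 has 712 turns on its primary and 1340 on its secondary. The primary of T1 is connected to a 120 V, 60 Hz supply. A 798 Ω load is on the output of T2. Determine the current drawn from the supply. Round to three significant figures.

I_supply ≈ 10.9 A

After T1: V = 120.00 × 1359/300 = 543.60 V.
After T2: V = 543.60 × 1340/712 = 1023.1 V.
I_load = 1023.1/798 = 1.2820 A, so P_out = 1023.1 × 1.2820 = 1311.6 W.
All ideal ⇒ P_in = P_out, so I_supply = 1311.6/120 = 10.9 A.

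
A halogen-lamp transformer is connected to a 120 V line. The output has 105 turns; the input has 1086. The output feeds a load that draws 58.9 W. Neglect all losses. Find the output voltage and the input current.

V_out ≈ 11.6 V, I_in ≈ 0.491 A

V_out = V_in × N_out/N_in = 120 × 105/1086 = 11.602 V.
I_out = P/V_out = 58.9/11.602 = 5.0766 A.
I_in = I_out × N_out/N_in = 5.0766 × 105/1086 = 0.491 A.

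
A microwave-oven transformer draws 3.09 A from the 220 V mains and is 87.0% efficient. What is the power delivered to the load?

P_in = V_p I_p = 220 × 3.09 = 679.80 W.
P_out = η P_in = 0.870 × 679.80 = 591 W.

P_out ≈ 591 W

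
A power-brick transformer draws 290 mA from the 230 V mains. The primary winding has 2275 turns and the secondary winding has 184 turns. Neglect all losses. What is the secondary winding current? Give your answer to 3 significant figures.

I_s ≈ 3.59 A

I_s/I_p = N_p/N_s, so I_s = 0.290 × 2275/184 = 3.59 A.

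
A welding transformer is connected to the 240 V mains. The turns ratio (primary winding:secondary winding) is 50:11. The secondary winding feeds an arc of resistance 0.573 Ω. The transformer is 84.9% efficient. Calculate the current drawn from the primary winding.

V_s = 240 × 11/50 = 52.800 V.
I_s = V_s/R = 52.800/0.573 = 92.147 A.
P_out = V_s I_s = 52.800 × 92.147 = 4865.3 W.
P_in = P_out/η = 4865.3/0.849 = 5730.7 W.
I_p = P_in/V_p = 5730.7/240 = 23.9 A.

I_p ≈ 23.9 A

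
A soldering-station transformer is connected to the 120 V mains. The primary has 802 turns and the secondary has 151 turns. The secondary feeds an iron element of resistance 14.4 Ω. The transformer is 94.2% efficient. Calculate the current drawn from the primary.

I_p ≈ 0.314 A

V_s = 120 × 151/802 = 22.594 V.
I_s = V_s/R = 22.594/14.4 = 1.5690 A.
P_out = V_s I_s = 22.594 × 1.5690 = 35.449 W.
P_in = P_out/η = 35.449/0.942 = 37.632 W.
I_p = P_in/V_p = 37.632/120 = 0.314 A.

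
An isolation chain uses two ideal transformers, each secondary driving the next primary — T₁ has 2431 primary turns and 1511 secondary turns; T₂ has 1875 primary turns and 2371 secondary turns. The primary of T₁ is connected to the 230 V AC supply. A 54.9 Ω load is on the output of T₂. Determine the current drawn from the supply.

I_supply ≈ 2.59 A

After T₁: V = 230.00 × 1511/2431 = 142.96 V.
After T₂: V = 142.96 × 2371/1875 = 180.77 V.
I_load = 180.77/54.9 = 3.2928 A, so P_out = 180.77 × 3.2928 = 595.25 W.
All ideal ⇒ P_in = P_out, so I_supply = 595.25/230 = 2.59 A.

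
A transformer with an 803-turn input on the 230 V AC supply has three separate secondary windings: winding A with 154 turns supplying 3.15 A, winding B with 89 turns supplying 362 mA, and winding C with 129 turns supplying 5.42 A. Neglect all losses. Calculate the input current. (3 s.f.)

I_in ≈ 1.51 A

V_A = 230 × 154/803 = 44.110 V; V_B = 230 × 89/803 = 25.492 V; V_C = 230 × 129/803 = 36.949 V.
P_out = V_A I_A + V_B I_B + V_C I_C = 44.110×3.15 + 25.492×0.362 + 36.949×5.42 = 138.95 + 9.2281 + 200.26 = 348.44 W.
Ideal ⇒ P_in = P_out, so I_in = P_out/V_in = 348.44/230 = 1.51 A.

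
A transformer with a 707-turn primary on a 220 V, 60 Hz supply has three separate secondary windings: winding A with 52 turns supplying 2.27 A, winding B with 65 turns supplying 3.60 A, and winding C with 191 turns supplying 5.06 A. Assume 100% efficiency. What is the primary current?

I_p ≈ 1.86 A

V_A = 220 × 52/707 = 16.181 V; V_B = 220 × 65/707 = 20.226 V; V_C = 220 × 191/707 = 59.434 V.
P_out = V_A I_A + V_B I_B + V_C I_C = 16.181×2.27 + 20.226×3.60 + 59.434×5.06 = 36.731 + 72.815 + 300.74 = 410.28 W.
Ideal ⇒ P_in = P_out, so I_p = P_out/V_p = 410.28/220 = 1.86 A.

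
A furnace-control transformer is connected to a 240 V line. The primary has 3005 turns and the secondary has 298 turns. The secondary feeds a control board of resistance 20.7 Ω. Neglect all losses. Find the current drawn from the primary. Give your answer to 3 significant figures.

V_s = V_p × N_s/N_p = 240 × 298/3005 = 23.800 V.
I_s = V_s/R = 23.800/20.7 = 1.1498 A.
For an ideal transformer I_p N_p = I_s N_s, so I_p = 1.1498 × 298/3005 = 0.114 A.

I_p ≈ 0.114 A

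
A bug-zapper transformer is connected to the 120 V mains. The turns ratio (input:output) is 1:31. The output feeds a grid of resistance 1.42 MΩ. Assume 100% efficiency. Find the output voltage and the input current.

V_out ≈ 3720 V, I_in ≈ 0.0812 A

V_out = V_in × N_out/N_in = 120 × 31/1 = 3720.0 V.
I_out = V_out/R = 3720.0/(1.42×10^6) = 0.0026197 A.
I_in = I_out × N_out/N_in = 0.0026197 × 31/1 = 0.0812 A.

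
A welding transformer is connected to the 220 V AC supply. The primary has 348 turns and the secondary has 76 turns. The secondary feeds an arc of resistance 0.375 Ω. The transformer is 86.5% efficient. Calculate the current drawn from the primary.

V_s = 220 × 76/348 = 48.046 V.
I_s = V_s/R = 48.046/0.375 = 128.12 A.
P_out = V_s I_s = 48.046 × 128.12 = 6155.8 W.
P_in = P_out/η = 6155.8/0.865 = 7116.5 W.
I_p = P_in/V_p = 7116.5/220 = 32.3 A.

I_p ≈ 32.3 A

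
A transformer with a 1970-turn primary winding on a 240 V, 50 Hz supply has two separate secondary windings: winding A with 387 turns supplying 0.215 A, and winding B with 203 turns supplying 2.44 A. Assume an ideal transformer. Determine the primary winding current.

I_p ≈ 0.294 A

V_A = 240 × 387/1970 = 47.147 V; V_B = 240 × 203/1970 = 24.731 V.
P_out = V_A I_A + V_B I_B = 47.147×0.215 + 24.731×2.44 = 10.137 + 60.344 = 70.480 W.
Ideal ⇒ P_in = P_out, so I_p = P_out/V_p = 70.480/240 = 0.294 A.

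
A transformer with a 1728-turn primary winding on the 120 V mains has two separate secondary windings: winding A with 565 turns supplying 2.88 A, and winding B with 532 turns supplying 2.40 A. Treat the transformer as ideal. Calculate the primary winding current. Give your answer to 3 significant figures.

I_p ≈ 1.68 A

V_A = 120 × 565/1728 = 39.236 V; V_B = 120 × 532/1728 = 36.944 V.
P_out = V_A I_A + V_B I_B = 39.236×2.88 + 36.944×2.40 = 113.00 + 88.667 = 201.67 W.
Ideal ⇒ P_in = P_out, so I_p = P_out/V_p = 201.67/120 = 1.68 A.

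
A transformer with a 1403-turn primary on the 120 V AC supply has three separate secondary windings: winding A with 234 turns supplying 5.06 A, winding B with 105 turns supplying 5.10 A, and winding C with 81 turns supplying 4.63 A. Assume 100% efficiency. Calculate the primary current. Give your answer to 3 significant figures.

V_A = 120 × 234/1403 = 20.014 V; V_B = 120 × 105/1403 = 8.9808 V; V_C = 120 × 81/1403 = 6.9280 V.
P_out = V_A I_A + V_B I_B + V_C I_C = 20.014×5.06 + 8.9808×5.10 + 6.9280×4.63 = 101.27 + 45.802 + 32.077 = 179.15 W.
Ideal ⇒ P_in = P_out, so I_p = P_out/V_p = 179.15/120 = 1.49 A.

I_p ≈ 1.49 A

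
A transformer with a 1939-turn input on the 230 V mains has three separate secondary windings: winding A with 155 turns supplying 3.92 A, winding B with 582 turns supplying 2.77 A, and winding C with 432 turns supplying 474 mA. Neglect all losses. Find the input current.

I_in ≈ 1.25 A

V_A = 230 × 155/1939 = 18.386 V; V_B = 230 × 582/1939 = 69.036 V; V_C = 230 × 432/1939 = 51.243 V.
P_out = V_A I_A + V_B I_B + V_C I_C = 18.386×3.92 + 69.036×2.77 + 51.243×0.474 = 72.072 + 191.23 + 24.289 = 287.59 W.
Ideal ⇒ P_in = P_out, so I_in = P_out/V_in = 287.59/230 = 1.25 A.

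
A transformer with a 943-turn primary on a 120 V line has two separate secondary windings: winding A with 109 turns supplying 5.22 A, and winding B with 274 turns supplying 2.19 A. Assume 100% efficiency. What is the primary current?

V_A = 120 × 109/943 = 13.871 V; V_B = 120 × 274/943 = 34.867 V.
P_out = V_A I_A + V_B I_B = 13.871×5.22 + 34.867×2.19 = 72.405 + 76.360 = 148.76 W.
Ideal ⇒ P_in = P_out, so I_p = P_out/V_p = 148.76/120 = 1.24 A.

I_p ≈ 1.24 A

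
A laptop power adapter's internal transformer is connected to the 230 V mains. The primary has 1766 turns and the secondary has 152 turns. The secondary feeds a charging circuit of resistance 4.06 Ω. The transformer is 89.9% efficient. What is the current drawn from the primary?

I_p ≈ 0.467 A

V_s = 230 × 152/1766 = 19.796 V.
I_s = V_s/R = 19.796/4.06 = 4.8759 A.
P_out = V_s I_s = 19.796 × 4.8759 = 96.524 W.
P_in = P_out/η = 96.524/0.899 = 107.37 W.
I_p = P_in/V_p = 107.37/230 = 0.467 A.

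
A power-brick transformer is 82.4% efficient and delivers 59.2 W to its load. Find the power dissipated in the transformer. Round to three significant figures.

P_in = P_out/η = 59.2/0.824 = 71.8447 W.
P_loss = P_in − P_out = 71.8447 − 59.2 = 12.6 W.

P_loss ≈ 12.6 W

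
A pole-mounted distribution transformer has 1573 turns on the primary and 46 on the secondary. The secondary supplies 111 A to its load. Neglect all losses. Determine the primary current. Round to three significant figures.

For an ideal transformer I_p/I_s = N_s/N_p, so I_p = 111 × 46/1573 = 3.25 A.

I_p ≈ 3.25 A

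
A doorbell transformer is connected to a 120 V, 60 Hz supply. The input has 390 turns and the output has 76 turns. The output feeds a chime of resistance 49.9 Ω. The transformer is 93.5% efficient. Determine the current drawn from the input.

V_out = 120 × 76/390 = 23.385 V.
I_out = V_out/R = 23.385/49.9 = 0.46863 A.
P_out = V_out I_out = 23.385 × 0.46863 = 10.959 W.
P_in = P_out/η = 10.959/0.935 = 11.721 W.
I_in = P_in/V_in = 11.721/120 = 0.0977 A.

I_in ≈ 0.0977 A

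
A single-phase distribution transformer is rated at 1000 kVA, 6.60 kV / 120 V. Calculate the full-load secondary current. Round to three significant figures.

I_s ≈ 8330 A

I_s = S/V_s = 1000000/120 = 8330 A.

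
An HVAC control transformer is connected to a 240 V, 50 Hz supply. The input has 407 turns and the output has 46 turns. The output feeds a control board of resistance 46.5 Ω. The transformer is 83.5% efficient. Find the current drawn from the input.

V_out = 240 × 46/407 = 27.125 V.
I_out = V_out/R = 27.125/46.5 = 0.58334 A.
P_out = V_out I_out = 27.125 × 0.58334 = 15.823 W.
P_in = P_out/η = 15.823/0.835 = 18.950 W.
I_in = P_in/V_in = 18.950/240 = 0.0790 A.

I_in ≈ 0.0790 A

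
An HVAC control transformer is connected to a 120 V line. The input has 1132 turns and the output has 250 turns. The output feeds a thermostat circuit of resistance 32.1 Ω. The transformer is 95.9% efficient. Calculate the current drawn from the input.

V_out = 120 × 250/1132 = 26.502 V.
I_out = V_out/R = 26.502/32.1 = 0.82560 A.
P_out = V_out I_out = 26.502 × 0.82560 = 21.880 W.
P_in = P_out/η = 21.880/0.959 = 22.815 W.
I_in = P_in/V_in = 22.815/120 = 0.190 A.

I_in ≈ 0.190 A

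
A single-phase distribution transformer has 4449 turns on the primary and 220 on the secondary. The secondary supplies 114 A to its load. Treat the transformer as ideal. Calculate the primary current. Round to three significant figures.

For an ideal transformer I_p/I_s = N_s/N_p, so I_p = 114 × 220/4449 = 5.64 A.

I_p ≈ 5.64 A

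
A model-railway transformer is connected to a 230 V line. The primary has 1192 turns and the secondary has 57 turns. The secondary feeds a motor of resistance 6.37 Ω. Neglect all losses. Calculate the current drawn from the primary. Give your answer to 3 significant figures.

I_p ≈ 0.0826 A

V_s = V_p × N_s/N_p = 230 × 57/1192 = 10.998 V.
I_s = V_s/R = 10.998/6.37 = 1.7266 A.
For an ideal transformer I_p N_p = I_s N_s, so I_p = 1.7266 × 57/1192 = 0.0826 A.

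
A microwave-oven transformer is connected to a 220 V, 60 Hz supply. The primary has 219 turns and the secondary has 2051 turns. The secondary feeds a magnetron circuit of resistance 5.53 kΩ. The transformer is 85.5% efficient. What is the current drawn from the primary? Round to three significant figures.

V_s = 220 × 2051/219 = 2060.4 V.
I_s = V_s/R = 2060.4/5530 = 0.37258 A.
P_out = V_s I_s = 2060.4 × 0.37258 = 767.65 W.
P_in = P_out/η = 767.65/0.855 = 897.84 W.
I_p = P_in/V_p = 897.84/220 = 4.08 A.

I_p ≈ 4.08 A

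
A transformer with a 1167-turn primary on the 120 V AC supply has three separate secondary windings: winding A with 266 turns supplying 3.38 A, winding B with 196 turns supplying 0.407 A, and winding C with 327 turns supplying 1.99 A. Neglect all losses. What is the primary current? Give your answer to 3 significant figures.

I_p ≈ 1.40 A

V_A = 120 × 266/1167 = 27.352 V; V_B = 120 × 196/1167 = 20.154 V; V_C = 120 × 327/1167 = 33.625 V.
P_out = V_A I_A + V_B I_B + V_C I_C = 27.352×3.38 + 20.154×0.407 + 33.625×1.99 = 92.450 + 8.2028 + 66.913 = 167.57 W.
Ideal ⇒ P_in = P_out, so I_p = P_out/V_p = 167.57/120 = 1.40 A.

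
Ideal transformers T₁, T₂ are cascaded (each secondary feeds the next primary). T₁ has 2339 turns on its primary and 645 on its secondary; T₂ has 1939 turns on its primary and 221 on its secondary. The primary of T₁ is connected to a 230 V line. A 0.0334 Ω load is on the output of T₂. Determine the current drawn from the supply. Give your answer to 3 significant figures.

I_supply ≈ 6.80 A

After T₁: V = 230.00 × 645/2339 = 63.425 V.
After T₂: V = 63.425 × 221/1939 = 7.2289 V.
I_load = 7.2289/0.0334 = 216.43 A, so P_out = 7.2289 × 216.43 = 1564.6 W.
All ideal ⇒ P_in = P_out, so I_supply = 1564.6/230 = 6.80 A.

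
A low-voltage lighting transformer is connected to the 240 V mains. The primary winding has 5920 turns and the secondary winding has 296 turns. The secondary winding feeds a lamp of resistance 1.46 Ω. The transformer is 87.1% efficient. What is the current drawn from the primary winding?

I_p ≈ 0.472 A

V_s = 240 × 296/5920 = 12.000 V.
I_s = V_s/R = 12.000/1.46 = 8.2192 A.
P_out = V_s I_s = 12.000 × 8.2192 = 98.630 W.
P_in = P_out/η = 98.630/0.871 = 113.24 W.
I_p = P_in/V_p = 113.24/240 = 0.472 A.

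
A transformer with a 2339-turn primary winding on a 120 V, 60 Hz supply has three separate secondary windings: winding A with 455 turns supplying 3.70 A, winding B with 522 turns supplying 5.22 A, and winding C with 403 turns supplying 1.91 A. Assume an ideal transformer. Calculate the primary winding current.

V_A = 120 × 455/2339 = 23.343 V; V_B = 120 × 522/2339 = 26.781 V; V_C = 120 × 403/2339 = 20.676 V.
P_out = V_A I_A + V_B I_B + V_C I_C = 23.343×3.70 + 26.781×5.22 + 20.676×1.91 = 86.370 + 139.80 + 39.490 = 265.66 W.
Ideal ⇒ P_in = P_out, so I_p = P_out/V_p = 265.66/120 = 2.21 A.

I_p ≈ 2.21 A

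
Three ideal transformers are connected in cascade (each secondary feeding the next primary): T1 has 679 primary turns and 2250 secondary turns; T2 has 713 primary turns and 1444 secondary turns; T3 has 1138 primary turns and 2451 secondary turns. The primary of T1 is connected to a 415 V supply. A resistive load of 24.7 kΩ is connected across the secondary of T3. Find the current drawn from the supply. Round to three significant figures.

I_supply ≈ 3.51 A

After T1: V = 415.00 × 2250/679 = 1375.2 V.
After T2: V = 1375.2 × 1444/713 = 2785.1 V.
After T3: V = 2785.1 × 2451/1138 = 5998.5 V.
I_load = 5998.5/24700 = 0.24285 A, so P_out = 5998.5 × 0.24285 = 1456.7 W.
All ideal ⇒ P_in = P_out, so I_supply = 1456.7/415 = 3.51 A.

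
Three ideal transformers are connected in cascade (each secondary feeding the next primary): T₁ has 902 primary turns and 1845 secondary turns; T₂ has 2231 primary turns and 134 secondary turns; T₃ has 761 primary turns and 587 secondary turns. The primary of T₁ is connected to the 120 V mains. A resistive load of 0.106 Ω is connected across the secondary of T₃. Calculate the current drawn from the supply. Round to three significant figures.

After T₁: V = 120.00 × 1845/902 = 245.45 V.
After T₂: V = 245.45 × 134/2231 = 14.743 V.
After T₃: V = 14.743 × 587/761 = 11.372 V.
I_load = 11.372/0.106 = 107.28 A, so P_out = 11.372 × 107.28 = 1220.0 W.
All ideal ⇒ P_in = P_out, so I_supply = 1220.0/120 = 10.2 A.

I_supply ≈ 10.2 A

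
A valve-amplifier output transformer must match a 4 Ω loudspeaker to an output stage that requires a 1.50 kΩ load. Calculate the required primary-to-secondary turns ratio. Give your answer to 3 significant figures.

N_p/N_s ≈ 19.4

Z_p/Z_s = (N_p/N_s)², so N_p/N_s = √(1500/4) = √375 = 19.4.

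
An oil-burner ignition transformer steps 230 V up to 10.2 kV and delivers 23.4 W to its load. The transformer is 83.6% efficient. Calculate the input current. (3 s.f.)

P_in = P_out/η = 23.4/0.836 = 27.990 W.
I_in = P_in/V_in = 27.990/230 = 0.122 A.

I_in ≈ 0.122 A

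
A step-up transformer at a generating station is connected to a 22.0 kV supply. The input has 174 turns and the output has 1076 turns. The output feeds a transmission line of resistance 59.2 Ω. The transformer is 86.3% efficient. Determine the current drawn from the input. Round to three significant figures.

I_in ≈ 16500 A

V_out = 22000 × 1076/174 = 136050 V.
I_out = V_out/R = 136050/59.2 = 2298.1 A.
P_out = V_out I_out = 136050 × 2298.1 = 3.1264×10^8 W.
P_in = P_out/η = 3.1264×10^8/0.863 = 3.6228×10^8 W.
I_in = P_in/V_in = 3.6228×10^8/22000 = 16500 A.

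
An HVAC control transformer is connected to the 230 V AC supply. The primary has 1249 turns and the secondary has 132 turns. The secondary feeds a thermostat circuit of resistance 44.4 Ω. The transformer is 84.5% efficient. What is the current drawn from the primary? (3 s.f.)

V_s = 230 × 132/1249 = 24.307 V.
I_s = V_s/R = 24.307/44.4 = 0.54746 A.
P_out = V_s I_s = 24.307 × 0.54746 = 13.307 W.
P_in = P_out/η = 13.307/0.845 = 15.748 W.
I_p = P_in/V_p = 15.748/230 = 0.0685 A.

I_p ≈ 0.0685 A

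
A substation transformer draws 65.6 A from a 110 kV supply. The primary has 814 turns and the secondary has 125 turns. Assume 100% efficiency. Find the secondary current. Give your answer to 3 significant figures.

I_s ≈ 427 A

I_s/I_p = N_p/N_s, so I_s = 65.6 × 814/125 = 427 A.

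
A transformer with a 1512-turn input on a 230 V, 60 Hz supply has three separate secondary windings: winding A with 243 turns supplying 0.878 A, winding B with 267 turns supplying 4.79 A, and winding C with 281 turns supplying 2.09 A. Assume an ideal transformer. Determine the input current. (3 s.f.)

I_in ≈ 1.38 A

V_A = 230 × 243/1512 = 36.964 V; V_B = 230 × 267/1512 = 40.615 V; V_C = 230 × 281/1512 = 42.745 V.
P_out = V_A I_A + V_B I_B + V_C I_C = 36.964×0.878 + 40.615×4.79 + 42.745×2.09 = 32.455 + 194.55 + 89.336 = 316.34 W.
Ideal ⇒ P_in = P_out, so I_in = P_out/V_in = 316.34/230 = 1.38 A.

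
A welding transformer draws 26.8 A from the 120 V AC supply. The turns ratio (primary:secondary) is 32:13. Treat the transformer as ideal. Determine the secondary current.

I_s ≈ 66.0 A

I_s/I_p = N_p/N_s, so I_s = 26.8 × 32/13 = 66.0 A.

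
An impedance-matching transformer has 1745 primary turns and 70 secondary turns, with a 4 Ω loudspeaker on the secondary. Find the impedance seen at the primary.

Z_p ≈ 2490 Ω

Z_p = (N_p/N_s)² × Z_s = (1745/70)² × 4 = 2490 Ω.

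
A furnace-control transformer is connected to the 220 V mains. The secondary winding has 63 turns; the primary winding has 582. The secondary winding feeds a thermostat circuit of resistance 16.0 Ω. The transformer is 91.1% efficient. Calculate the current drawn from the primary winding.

I_p ≈ 0.177 A

V_s = 220 × 63/582 = 23.814 V.
I_s = V_s/R = 23.814/16.0 = 1.4884 A.
P_out = V_s I_s = 23.814 × 1.4884 = 35.445 W.
P_in = P_out/η = 35.445/0.911 = 38.908 W.
I_p = P_in/V_p = 38.908/220 = 0.177 A.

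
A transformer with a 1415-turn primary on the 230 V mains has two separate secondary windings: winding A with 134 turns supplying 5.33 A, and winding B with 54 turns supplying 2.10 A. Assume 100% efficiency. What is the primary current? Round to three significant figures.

V_A = 230 × 134/1415 = 21.781 V; V_B = 230 × 54/1415 = 8.7774 V.
P_out = V_A I_A + V_B I_B = 21.781×5.33 + 8.7774×2.10 = 116.09 + 18.433 = 134.52 W.
Ideal ⇒ P_in = P_out, so I_p = P_out/V_p = 134.52/230 = 0.585 A.

I_p ≈ 0.585 A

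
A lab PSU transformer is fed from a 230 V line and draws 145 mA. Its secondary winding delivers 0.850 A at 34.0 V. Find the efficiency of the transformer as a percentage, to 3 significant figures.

η ≈ 86.7%

P_in = 230 × 0.145 = 33.3500 W.
P_out = 34.0 × 0.850 = 28.9000 W.
η = P_out/P_in = 28.9000/33.3500 = 0.867.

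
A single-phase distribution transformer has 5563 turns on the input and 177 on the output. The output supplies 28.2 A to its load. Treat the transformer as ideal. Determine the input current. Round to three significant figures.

For an ideal transformer I_in/I_out = N_out/N_in, so I_in = 28.2 × 177/5563 = 0.897 A.

I_in ≈ 0.897 A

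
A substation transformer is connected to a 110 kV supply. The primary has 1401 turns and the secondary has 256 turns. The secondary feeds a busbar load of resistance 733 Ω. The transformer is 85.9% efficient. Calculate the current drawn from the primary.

V_s = 110000 × 256/1401 = 20100 V.
I_s = V_s/R = 20100/733 = 27.421 A.
P_out = V_s I_s = 20100 × 27.421 = 551170 W.
P_in = P_out/η = 551170/0.859 = 641640 W.
I_p = P_in/V_p = 641640/110000 = 5.83 A.

I_p ≈ 5.83 A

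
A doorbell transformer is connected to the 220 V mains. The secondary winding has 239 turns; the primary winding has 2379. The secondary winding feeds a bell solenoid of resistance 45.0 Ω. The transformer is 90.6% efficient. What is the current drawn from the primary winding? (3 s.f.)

V_s = 220 × 239/2379 = 22.102 V.
I_s = V_s/R = 22.102/45.0 = 0.49115 A.
P_out = V_s I_s = 22.102 × 0.49115 = 10.855 W.
P_in = P_out/η = 10.855/0.906 = 11.982 W.
I_p = P_in/V_p = 11.982/220 = 0.0545 A.

I_p ≈ 0.0545 A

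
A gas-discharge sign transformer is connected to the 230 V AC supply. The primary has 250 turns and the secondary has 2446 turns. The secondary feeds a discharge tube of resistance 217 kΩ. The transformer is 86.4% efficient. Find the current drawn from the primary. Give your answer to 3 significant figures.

I_p ≈ 0.117 A

V_s = 230 × 2446/250 = 2250.3 V.
I_s = V_s/R = 2250.3/217000 = 0.010370 A.
P_out = V_s I_s = 2250.3 × 0.010370 = 23.336 W.
P_in = P_out/η = 23.336/0.864 = 27.009 W.
I_p = P_in/V_p = 27.009/230 = 0.117 A.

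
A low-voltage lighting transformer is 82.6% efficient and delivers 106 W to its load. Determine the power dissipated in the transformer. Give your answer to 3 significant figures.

P_loss ≈ 22.3 W

P_in = P_out/η = 106/0.826 = 128.329 W.
P_loss = P_in − P_out = 128.329 − 106 = 22.3 W.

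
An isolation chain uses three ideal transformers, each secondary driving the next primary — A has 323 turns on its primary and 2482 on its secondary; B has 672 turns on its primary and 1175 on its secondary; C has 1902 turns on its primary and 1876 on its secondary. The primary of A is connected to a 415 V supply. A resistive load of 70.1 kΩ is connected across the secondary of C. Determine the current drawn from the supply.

I_supply ≈ 1.04 A

Secondary of A: V = 415.00 × 2482/323 = 3188.9 V.
Secondary of B: V = 3188.9 × 1175/672 = 5575.9 V.
Secondary of C: V = 5575.9 × 1876/1902 = 5499.7 V.
I_load = 5499.7/70100 = 0.078455 A, so P_out = 5499.7 × 0.078455 = 431.48 W.
All ideal ⇒ P_in = P_out, so I_supply = 431.48/415 = 1.04 A.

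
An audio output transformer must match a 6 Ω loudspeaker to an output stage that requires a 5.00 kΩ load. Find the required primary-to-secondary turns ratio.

Z_p/Z_s = (N_p/N_s)², so N_p/N_s = √(5000/6) = √833 = 28.9.

N_p/N_s ≈ 28.9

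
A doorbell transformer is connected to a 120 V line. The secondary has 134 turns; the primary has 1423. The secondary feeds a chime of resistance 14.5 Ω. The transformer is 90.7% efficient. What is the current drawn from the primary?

V_s = 120 × 134/1423 = 11.300 V.
I_s = V_s/R = 11.300/14.5 = 0.77932 A.
P_out = V_s I_s = 11.300 × 0.77932 = 8.8063 W.
P_in = P_out/η = 8.8063/0.907 = 9.7093 W.
I_p = P_in/V_p = 9.7093/120 = 0.0809 A.

I_p ≈ 0.0809 A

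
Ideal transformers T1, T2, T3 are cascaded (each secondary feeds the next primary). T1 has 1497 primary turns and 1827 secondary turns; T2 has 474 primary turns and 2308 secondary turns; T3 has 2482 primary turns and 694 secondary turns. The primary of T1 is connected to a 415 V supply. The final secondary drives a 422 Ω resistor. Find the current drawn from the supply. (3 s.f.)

I_supply ≈ 2.72 A

Secondary of T1: V = 415.00 × 1827/1497 = 506.48 V.
Secondary of T2: V = 506.48 × 2308/474 = 2466.2 V.
Secondary of T3: V = 2466.2 × 694/2482 = 689.57 V.
I_load = 689.57/422 = 1.6341 A, so P_out = 689.57 × 1.6341 = 1126.8 W.
All ideal ⇒ P_in = P_out, so I_supply = 1126.8/415 = 2.72 A.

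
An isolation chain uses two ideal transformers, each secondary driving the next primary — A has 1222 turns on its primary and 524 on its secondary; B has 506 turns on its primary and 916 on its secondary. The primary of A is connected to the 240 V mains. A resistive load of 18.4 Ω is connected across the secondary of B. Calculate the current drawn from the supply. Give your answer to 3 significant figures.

After A: V = 240.00 × 524/1222 = 102.91 V.
After B: V = 102.91 × 916/506 = 186.30 V.
I_load = 186.30/18.4 = 10.125 A, so P_out = 186.30 × 10.125 = 1886.3 W.
All ideal ⇒ P_in = P_out, so I_supply = 1886.3/240 = 7.86 A.

I_supply ≈ 7.86 A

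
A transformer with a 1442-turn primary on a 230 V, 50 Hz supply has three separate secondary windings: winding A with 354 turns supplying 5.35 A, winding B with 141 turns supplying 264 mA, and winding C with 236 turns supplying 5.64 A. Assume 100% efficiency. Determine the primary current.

V_A = 230 × 354/1442 = 56.463 V; V_B = 230 × 141/1442 = 22.490 V; V_C = 230 × 236/1442 = 37.642 V.
P_out = V_A I_A + V_B I_B + V_C I_C = 56.463×5.35 + 22.490×0.264 + 37.642×5.64 = 302.08 + 5.9373 + 212.30 = 520.32 W.
Ideal ⇒ P_in = P_out, so I_p = P_out/V_p = 520.32/230 = 2.26 A.

I_p ≈ 2.26 A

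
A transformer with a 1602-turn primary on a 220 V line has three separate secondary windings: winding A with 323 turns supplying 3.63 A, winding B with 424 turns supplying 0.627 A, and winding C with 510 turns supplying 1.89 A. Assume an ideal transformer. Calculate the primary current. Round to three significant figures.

I_p ≈ 1.50 A

V_A = 220 × 323/1602 = 44.357 V; V_B = 220 × 424/1602 = 58.227 V; V_C = 220 × 510/1602 = 70.037 V.
P_out = V_A I_A + V_B I_B + V_C I_C = 44.357×3.63 + 58.227×0.627 + 70.037×1.89 = 161.02 + 36.508 + 132.37 = 329.90 W.
Ideal ⇒ P_in = P_out, so I_p = P_out/V_p = 329.90/220 = 1.50 A.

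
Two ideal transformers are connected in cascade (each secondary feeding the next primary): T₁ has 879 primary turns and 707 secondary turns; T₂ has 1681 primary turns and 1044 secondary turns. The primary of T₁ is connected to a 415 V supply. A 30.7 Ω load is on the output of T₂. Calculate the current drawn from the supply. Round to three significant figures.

I_supply ≈ 3.37 A

Secondary of T₁: V = 415.00 × 707/879 = 333.79 V.
Secondary of T₂: V = 333.79 × 1044/1681 = 207.31 V.
I_load = 207.31/30.7 = 6.7526 A, so P_out = 207.31 × 6.7526 = 1399.9 W.
All ideal ⇒ P_in = P_out, so I_supply = 1399.9/415 = 3.37 A.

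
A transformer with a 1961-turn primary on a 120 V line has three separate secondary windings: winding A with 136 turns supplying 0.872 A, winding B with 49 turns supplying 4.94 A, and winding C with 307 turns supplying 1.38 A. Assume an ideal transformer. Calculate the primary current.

I_p ≈ 0.400 A

V_A = 120 × 136/1961 = 8.3223 V; V_B = 120 × 49/1961 = 2.9985 V; V_C = 120 × 307/1961 = 18.786 V.
P_out = V_A I_A + V_B I_B + V_C I_C = 8.3223×0.872 + 2.9985×4.94 + 18.786×1.38 = 7.2570 + 14.812 + 25.925 = 47.995 W.
Ideal ⇒ P_in = P_out, so I_p = P_out/V_p = 47.995/120 = 0.400 A.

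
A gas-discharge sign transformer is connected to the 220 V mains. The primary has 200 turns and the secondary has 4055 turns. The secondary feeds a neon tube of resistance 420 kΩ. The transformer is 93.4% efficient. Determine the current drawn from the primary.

I_p ≈ 0.231 A

V_s = 220 × 4055/200 = 4460.5 V.
I_s = V_s/R = 4460.5/420000 = 0.010620 A.
P_out = V_s I_s = 4460.5 × 0.010620 = 47.372 W.
P_in = P_out/η = 47.372/0.934 = 50.719 W.
I_p = P_in/V_p = 50.719/220 = 0.231 A.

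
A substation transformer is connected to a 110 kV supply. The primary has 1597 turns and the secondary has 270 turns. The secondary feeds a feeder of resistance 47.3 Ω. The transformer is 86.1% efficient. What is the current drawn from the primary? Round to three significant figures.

V_s = 110000 × 270/1597 = 18597 V.
I_s = V_s/R = 18597/47.3 = 393.18 A.
P_out = V_s I_s = 18597 × 393.18 = 7.3121×10^6 W.
P_in = P_out/η = 7.3121×10^6/0.861 = 8.4926×10^6 W.
I_p = P_in/V_p = 8.4926×10^6/110000 = 77.2 A.

I_p ≈ 77.2 A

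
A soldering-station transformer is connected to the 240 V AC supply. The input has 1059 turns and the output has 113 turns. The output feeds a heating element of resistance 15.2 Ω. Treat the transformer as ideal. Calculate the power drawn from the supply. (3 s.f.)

P ≈ 43.1 W

V_out = V_in × N_out/N_in = 240 × 113/1059 = 25.609 V.
I_out = V_out/R = 25.609/15.2 = 1.6848 A.
I_in = I_out × N_out/N_in = 1.6848 × 113/1059 = 0.17978 A.
P = V_in I_in = 240 × 0.17978 = 43.1 W.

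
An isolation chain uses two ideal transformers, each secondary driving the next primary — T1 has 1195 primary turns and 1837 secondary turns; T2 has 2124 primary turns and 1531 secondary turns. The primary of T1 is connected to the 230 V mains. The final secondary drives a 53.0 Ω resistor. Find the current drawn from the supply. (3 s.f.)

I_supply ≈ 5.33 A

Secondary of T1: V = 230.00 × 1837/1195 = 353.56 V.
Secondary of T2: V = 353.56 × 1531/2124 = 254.85 V.
I_load = 254.85/53.0 = 4.8085 A, so P_out = 254.85 × 4.8085 = 1225.5 W.
All ideal ⇒ P_in = P_out, so I_supply = 1225.5/230 = 5.33 A.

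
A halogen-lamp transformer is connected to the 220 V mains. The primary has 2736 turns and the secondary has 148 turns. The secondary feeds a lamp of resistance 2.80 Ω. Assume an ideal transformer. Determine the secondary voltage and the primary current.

V_s ≈ 11.9 V, I_p ≈ 0.230 A

V_s = V_p × N_s/N_p = 220 × 148/2736 = 11.901 V.
I_s = V_s/R = 11.901/2.80 = 4.2502 A.
I_p = I_s × N_s/N_p = 4.2502 × 148/2736 = 0.230 A.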